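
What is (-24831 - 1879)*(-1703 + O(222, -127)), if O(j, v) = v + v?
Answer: 52271470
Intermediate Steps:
O(j, v) = 2*v
(-24831 - 1879)*(-1703 + O(222, -127)) = (-24831 - 1879)*(-1703 + 2*(-127)) = -26710*(-1703 - 254) = -26710*(-1957) = 52271470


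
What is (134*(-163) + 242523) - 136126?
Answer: 84555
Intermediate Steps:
(134*(-163) + 242523) - 136126 = (-21842 + 242523) - 136126 = 220681 - 136126 = 84555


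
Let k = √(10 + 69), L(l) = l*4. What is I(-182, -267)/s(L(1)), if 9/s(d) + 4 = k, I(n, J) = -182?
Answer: 728/9 - 182*√79/9 ≈ -98.850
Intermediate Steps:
L(l) = 4*l
k = √79 ≈ 8.8882
s(d) = 9/(-4 + √79)
I(-182, -267)/s(L(1)) = -182/(4/7 + √79/7)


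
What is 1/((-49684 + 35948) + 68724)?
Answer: 1/54988 ≈ 1.8186e-5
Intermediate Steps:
1/((-49684 + 35948) + 68724) = 1/(-13736 + 68724) = 1/54988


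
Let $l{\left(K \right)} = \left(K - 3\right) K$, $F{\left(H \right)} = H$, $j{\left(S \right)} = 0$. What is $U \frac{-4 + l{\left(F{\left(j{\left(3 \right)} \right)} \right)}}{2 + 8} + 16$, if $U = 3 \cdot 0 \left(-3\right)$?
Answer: $16$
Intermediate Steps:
$l{\left(K \right)} = K \left(-3 + K\right)$ ($l{\left(K \right)} = \left(-3 + K\right) K = K \left(-3 + K\right)$)
$U = 0$ ($U = 0 \left(-3\right) = 0$)
$U \frac{-4 + l{\left(F{\left(j{\left(3 \right)} \right)} \right)}}{2 + 8} + 16 = 0 \frac{-4 + 0 \left(-3 + 0\right)}{2 + 8} + 16 = 0 \frac{-4 + 0 \left(-3\right)}{10} + 16 = 0 \left(-4 + 0\right) \frac{1}{10} + 16 = 0 \left(\left(-4\right) \frac{1}{10}\right) + 16 = 0 \left(- \frac{2}{5}\right) + 16 = 0 + 16 = 16$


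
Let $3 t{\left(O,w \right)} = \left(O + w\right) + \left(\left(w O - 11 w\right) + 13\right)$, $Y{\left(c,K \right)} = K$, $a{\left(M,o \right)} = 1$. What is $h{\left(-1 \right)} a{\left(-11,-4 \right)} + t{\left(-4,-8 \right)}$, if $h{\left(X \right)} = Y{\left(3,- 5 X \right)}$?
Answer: $\frac{136}{3} \approx 45.333$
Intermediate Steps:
$h{\left(X \right)} = - 5 X$
$t{\left(O,w \right)} = \frac{13}{3} - \frac{10 w}{3} + \frac{O}{3} + \frac{O w}{3}$ ($t{\left(O,w \right)} = \frac{\left(O + w\right) + \left(\left(w O - 11 w\right) + 13\right)}{3} = \frac{\left(O + w\right) + \left(\left(O w - 11 w\right) + 13\right)}{3} = \frac{\left(O + w\right) + \left(\left(- 11 w + O w\right) + 13\right)}{3} = \frac{\left(O + w\right) + \left(13 - 11 w + O w\right)}{3} = \frac{13 + O - 10 w + O w}{3} = \frac{13}{3} - \frac{10 w}{3} + \frac{O}{3} + \frac{O w}{3}$)
$h{\left(-1 \right)} a{\left(-11,-4 \right)} + t{\left(-4,-8 \right)} = \left(-5\right) \left(-1\right) 1 + \left(\frac{13}{3} - - \frac{80}{3} + \frac{1}{3} \left(-4\right) + \frac{1}{3} \left(-4\right) \left(-8\right)\right) = 5 \cdot 1 + \left(\frac{13}{3} + \frac{80}{3} - \frac{4}{3} + \frac{32}{3}\right) = 5 + \frac{121}{3} = \frac{136}{3}$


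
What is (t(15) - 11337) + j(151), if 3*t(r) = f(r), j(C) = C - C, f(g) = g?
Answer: -11332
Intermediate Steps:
j(C) = 0
t(r) = r/3
(t(15) - 11337) + j(151) = ((1/3)*15 - 11337) + 0 = (5 - 11337) + 0 = -11332 + 0 = -11332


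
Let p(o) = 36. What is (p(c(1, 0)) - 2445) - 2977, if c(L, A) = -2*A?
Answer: -5386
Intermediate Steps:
(p(c(1, 0)) - 2445) - 2977 = (36 - 2445) - 2977 = -2409 - 2977 = -5386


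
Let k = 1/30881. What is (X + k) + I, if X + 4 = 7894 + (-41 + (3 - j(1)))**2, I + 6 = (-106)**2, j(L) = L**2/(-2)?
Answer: 2535484509/123524 ≈ 20526.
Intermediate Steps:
j(L) = -L**2/2 (j(L) = L**2*(-1/2) = -L**2/2)
I = 11230 (I = -6 + (-106)**2 = -6 + 11236 = 11230)
k = 1/30881 ≈ 3.2382e-5
X = 37185/4 (X = -4 + (7894 + (-41 + (3 - (-1)*1**2/2))**2) = -4 + (7894 + (-41 + (3 - (-1)/2))**2) = -4 + (7894 + (-41 + (3 - 1*(-1/2)))**2) = -4 + (7894 + (-41 + (3 + 1/2))**2) = -4 + (7894 + (-41 + 7/2)**2) = -4 + (7894 + (-75/2)**2) = -4 + (7894 + 5625/4) = -4 + 37201/4 = 37185/4 ≈ 9296.3)
(X + k) + I = (37185/4 + 1/30881) + 11230 = 1148309989/123524 + 11230 = 2535484509/123524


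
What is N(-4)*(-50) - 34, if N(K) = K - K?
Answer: -34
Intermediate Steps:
N(K) = 0
N(-4)*(-50) - 34 = 0*(-50) - 34 = 0 - 34 = -34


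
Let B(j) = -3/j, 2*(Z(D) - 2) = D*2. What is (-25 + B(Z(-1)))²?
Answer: 784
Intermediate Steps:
Z(D) = 2 + D (Z(D) = 2 + (D*2)/2 = 2 + (2*D)/2 = 2 + D)
(-25 + B(Z(-1)))² = (-25 - 3/(2 - 1))² = (-25 - 3/1)² = (-25 - 3*1)² = (-25 - 3)² = (-28)² = 784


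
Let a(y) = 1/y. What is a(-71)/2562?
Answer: -1/181902 ≈ -5.4975e-6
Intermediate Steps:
a(-71)/2562 = 1/(-71*2562) = -1/71*1/2562 = -1/181902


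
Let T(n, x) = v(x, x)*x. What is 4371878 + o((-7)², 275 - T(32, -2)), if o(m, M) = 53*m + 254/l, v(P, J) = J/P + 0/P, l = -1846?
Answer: 4037640298/923 ≈ 4.3745e+6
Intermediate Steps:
v(P, J) = J/P (v(P, J) = J/P + 0 = J/P)
T(n, x) = x (T(n, x) = (x/x)*x = 1*x = x)
o(m, M) = -127/923 + 53*m (o(m, M) = 53*m + 254/(-1846) = 53*m + 254*(-1/1846) = 53*m - 127/923 = -127/923 + 53*m)
4371878 + o((-7)², 275 - T(32, -2)) = 4371878 + (-127/923 + 53*(-7)²) = 4371878 + (-127/923 + 53*49) = 4371878 + (-127/923 + 2597) = 4371878 + 2396904/923 = 4037640298/923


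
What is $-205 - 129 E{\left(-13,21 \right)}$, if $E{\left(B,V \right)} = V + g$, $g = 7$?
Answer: $-3817$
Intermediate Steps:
$E{\left(B,V \right)} = 7 + V$ ($E{\left(B,V \right)} = V + 7 = 7 + V$)
$-205 - 129 E{\left(-13,21 \right)} = -205 - 129 \left(7 + 21\right) = -205 - 3612 = -3817$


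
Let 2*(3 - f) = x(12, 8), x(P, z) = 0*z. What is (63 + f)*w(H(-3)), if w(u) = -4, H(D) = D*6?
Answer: -264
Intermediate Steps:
H(D) = 6*D
x(P, z) = 0
f = 3 (f = 3 - 1/2*0 = 3 + 0 = 3)
(63 + f)*w(H(-3)) = (63 + 3)*(-4) = 66*(-4) = -264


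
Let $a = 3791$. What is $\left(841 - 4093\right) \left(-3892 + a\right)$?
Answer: $328452$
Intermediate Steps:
$\left(841 - 4093\right) \left(-3892 + a\right) = \left(841 - 4093\right) \left(-3892 + 3791\right) = \left(-3252\right) \left(-101\right) = 328452$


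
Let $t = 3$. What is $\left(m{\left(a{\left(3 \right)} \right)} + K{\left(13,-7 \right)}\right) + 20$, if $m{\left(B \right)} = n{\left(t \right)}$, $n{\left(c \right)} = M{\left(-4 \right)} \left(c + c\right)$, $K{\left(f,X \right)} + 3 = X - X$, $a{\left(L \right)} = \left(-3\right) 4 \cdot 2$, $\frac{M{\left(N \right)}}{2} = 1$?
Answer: $29$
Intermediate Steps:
$M{\left(N \right)} = 2$ ($M{\left(N \right)} = 2 \cdot 1 = 2$)
$a{\left(L \right)} = -24$ ($a{\left(L \right)} = \left(-12\right) 2 = -24$)
$K{\left(f,X \right)} = -3$ ($K{\left(f,X \right)} = -3 + \left(X - X\right) = -3 + 0 = -3$)
$n{\left(c \right)} = 4 c$ ($n{\left(c \right)} = 2 \left(c + c\right) = 2 \cdot 2 c = 4 c$)
$m{\left(B \right)} = 12$ ($m{\left(B \right)} = 4 \cdot 3 = 12$)
$\left(m{\left(a{\left(3 \right)} \right)} + K{\left(13,-7 \right)}\right) + 20 = \left(12 - 3\right) + 20 = 9 + 20 = 29$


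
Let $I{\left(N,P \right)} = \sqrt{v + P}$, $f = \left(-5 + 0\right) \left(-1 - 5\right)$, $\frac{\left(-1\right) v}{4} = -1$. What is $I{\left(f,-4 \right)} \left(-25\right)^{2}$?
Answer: $0$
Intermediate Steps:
$v = 4$ ($v = \left(-4\right) \left(-1\right) = 4$)
$f = 30$ ($f = \left(-5\right) \left(-6\right) = 30$)
$I{\left(N,P \right)} = \sqrt{4 + P}$
$I{\left(f,-4 \right)} \left(-25\right)^{2} = \sqrt{4 - 4} \left(-25\right)^{2} = \sqrt{0} \cdot 625 = 0 \cdot 625 = 0$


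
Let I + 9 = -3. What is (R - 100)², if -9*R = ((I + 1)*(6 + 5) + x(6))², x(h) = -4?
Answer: 273075625/81 ≈ 3.3713e+6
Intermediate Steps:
I = -12 (I = -9 - 3 = -12)
R = -15625/9 (R = -((-12 + 1)*(6 + 5) - 4)²/9 = -(-11*11 - 4)²/9 = -(-121 - 4)²/9 = -⅑*(-125)² = -⅑*15625 = -15625/9 ≈ -1736.1)
(R - 100)² = (-15625/9 - 100)² = (-16525/9)² = 273075625/81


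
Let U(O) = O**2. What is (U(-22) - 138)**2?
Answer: 119716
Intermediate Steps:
(U(-22) - 138)**2 = ((-22)**2 - 138)**2 = (484 - 138)**2 = 346**2 = 119716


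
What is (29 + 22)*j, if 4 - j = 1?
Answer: 153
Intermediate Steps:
j = 3 (j = 4 - 1*1 = 4 - 1 = 3)
(29 + 22)*j = (29 + 22)*3 = 51*3 = 153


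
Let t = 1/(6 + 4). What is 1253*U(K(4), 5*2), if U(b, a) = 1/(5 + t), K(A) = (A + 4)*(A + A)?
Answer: 12530/51 ≈ 245.69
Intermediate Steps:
K(A) = 2*A*(4 + A) (K(A) = (4 + A)*(2*A) = 2*A*(4 + A))
t = ⅒ (t = 1/10 = ⅒ ≈ 0.10000)
U(b, a) = 10/51 (U(b, a) = 1/(5 + ⅒) = 1/(51/10) = 10/51)
1253*U(K(4), 5*2) = 1253*(10/51) = 12530/51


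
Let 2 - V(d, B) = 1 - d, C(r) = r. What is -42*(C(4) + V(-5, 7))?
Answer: 0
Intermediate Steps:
V(d, B) = 1 + d (V(d, B) = 2 - (1 - d) = 2 + (-1 + d) = 1 + d)
-42*(C(4) + V(-5, 7)) = -42*(4 + (1 - 5)) = -42*(4 - 4) = -42*0 = 0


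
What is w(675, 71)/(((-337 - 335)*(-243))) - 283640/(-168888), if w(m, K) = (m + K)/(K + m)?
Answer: 1929893597/1149113952 ≈ 1.6795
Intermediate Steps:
w(m, K) = 1 (w(m, K) = (K + m)/(K + m) = 1)
w(675, 71)/(((-337 - 335)*(-243))) - 283640/(-168888) = 1/((-337 - 335)*(-243)) - 283640/(-168888) = 1/(-672*(-243)) - 283640*(-1/168888) = 1/163296 + 35455/21111 = 1929893597/1149113952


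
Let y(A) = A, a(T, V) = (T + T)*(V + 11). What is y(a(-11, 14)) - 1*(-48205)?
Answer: 47655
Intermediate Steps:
a(T, V) = 2*T*(11 + V) (a(T, V) = (2*T)*(11 + V) = 2*T*(11 + V))
y(a(-11, 14)) - 1*(-48205) = 2*(-11)*(11 + 14) - 1*(-48205) = 2*(-11)*25 + 48205 = -550 + 48205 = 47655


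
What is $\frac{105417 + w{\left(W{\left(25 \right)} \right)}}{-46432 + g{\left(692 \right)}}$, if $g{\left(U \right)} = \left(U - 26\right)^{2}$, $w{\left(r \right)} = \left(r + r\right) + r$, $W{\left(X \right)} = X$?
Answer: $\frac{26373}{99281} \approx 0.26564$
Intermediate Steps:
$w{\left(r \right)} = 3 r$ ($w{\left(r \right)} = 2 r + r = 3 r$)
$g{\left(U \right)} = \left(-26 + U\right)^{2}$
$\frac{105417 + w{\left(W{\left(25 \right)} \right)}}{-46432 + g{\left(692 \right)}} = \frac{105417 + 3 \cdot 25}{-46432 + \left(-26 + 692\right)^{2}} = \frac{105417 + 75}{-46432 + 666^{2}} = \frac{105492}{-46432 + 443556} = \frac{105492}{397124} = 105492 \cdot \frac{1}{397124} = \frac{26373}{99281}$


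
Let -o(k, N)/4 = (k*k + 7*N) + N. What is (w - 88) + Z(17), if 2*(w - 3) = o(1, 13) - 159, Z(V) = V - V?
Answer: -749/2 ≈ -374.50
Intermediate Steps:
Z(V) = 0
o(k, N) = -32*N - 4*k² (o(k, N) = -4*((k*k + 7*N) + N) = -4*((k² + 7*N) + N) = -4*(k² + 8*N) = -32*N - 4*k²)
w = -573/2 (w = 3 + ((-32*13 - 4*1²) - 159)/2 = 3 + ((-416 - 4*1) - 159)/2 = 3 + ((-416 - 4) - 159)/2 = 3 + (-420 - 159)/2 = 3 + (½)*(-579) = 3 - 579/2 = -573/2 ≈ -286.50)
(w - 88) + Z(17) = (-573/2 - 88) + 0 = -749/2 + 0 = -749/2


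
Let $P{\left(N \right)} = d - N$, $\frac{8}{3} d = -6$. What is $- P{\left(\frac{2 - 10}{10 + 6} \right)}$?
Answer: $\frac{7}{4} \approx 1.75$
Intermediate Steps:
$d = - \frac{9}{4}$ ($d = \frac{3}{8} \left(-6\right) = - \frac{9}{4} \approx -2.25$)
$P{\left(N \right)} = - \frac{9}{4} - N$
$- P{\left(\frac{2 - 10}{10 + 6} \right)} = - (- \frac{9}{4} - \frac{2 - 10}{10 + 6}) = - (- \frac{9}{4} - - \frac{8}{16}) = - (- \frac{9}{4} - \left(-8\right) \frac{1}{16}) = - (- \frac{9}{4} - - \frac{1}{2}) = - (- \frac{9}{4} + \frac{1}{2}) = \left(-1\right) \left(- \frac{7}{4}\right) = \frac{7}{4}$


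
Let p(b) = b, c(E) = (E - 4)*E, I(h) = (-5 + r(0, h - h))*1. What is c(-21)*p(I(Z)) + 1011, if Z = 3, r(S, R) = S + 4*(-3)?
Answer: -7914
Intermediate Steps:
r(S, R) = -12 + S (r(S, R) = S - 12 = -12 + S)
I(h) = -17 (I(h) = (-5 + (-12 + 0))*1 = (-5 - 12)*1 = -17*1 = -17)
c(E) = E*(-4 + E) (c(E) = (-4 + E)*E = E*(-4 + E))
c(-21)*p(I(Z)) + 1011 = -21*(-4 - 21)*(-17) + 1011 = -21*(-25)*(-17) + 1011 = 525*(-17) + 1011 = -8925 + 1011 = -7914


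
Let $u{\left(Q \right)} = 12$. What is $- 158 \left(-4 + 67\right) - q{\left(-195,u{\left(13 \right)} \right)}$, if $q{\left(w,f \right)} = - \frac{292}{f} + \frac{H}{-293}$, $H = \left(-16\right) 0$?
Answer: $- \frac{29789}{3} \approx -9929.7$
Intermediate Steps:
$H = 0$
$q{\left(w,f \right)} = - \frac{292}{f}$ ($q{\left(w,f \right)} = - \frac{292}{f} + \frac{0}{-293} = - \frac{292}{f} + 0 \left(- \frac{1}{293}\right) = - \frac{292}{f} + 0 = - \frac{292}{f}$)
$- 158 \left(-4 + 67\right) - q{\left(-195,u{\left(13 \right)} \right)} = - 158 \left(-4 + 67\right) - - \frac{292}{12} = \left(-158\right) 63 - \left(-292\right) \frac{1}{12} = -9954 - - \frac{73}{3} = -9954 + \frac{73}{3} = - \frac{29789}{3}$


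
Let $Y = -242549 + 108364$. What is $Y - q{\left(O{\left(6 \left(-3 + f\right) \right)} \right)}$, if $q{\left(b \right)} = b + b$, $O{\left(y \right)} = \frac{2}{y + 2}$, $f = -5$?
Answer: $- \frac{3086253}{23} \approx -1.3419 \cdot 10^{5}$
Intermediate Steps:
$O{\left(y \right)} = \frac{2}{2 + y}$
$q{\left(b \right)} = 2 b$
$Y = -134185$
$Y - q{\left(O{\left(6 \left(-3 + f\right) \right)} \right)} = -134185 - 2 \frac{2}{2 + 6 \left(-3 - 5\right)} = -134185 - 2 \frac{2}{2 + 6 \left(-8\right)} = -134185 - 2 \frac{2}{2 - 48} = -134185 - 2 \frac{2}{-46} = -134185 - 2 \cdot 2 \left(- \frac{1}{46}\right) = -134185 - 2 \left(- \frac{1}{23}\right) = -134185 - - \frac{2}{23} = -134185 + \frac{2}{23} = - \frac{3086253}{23}$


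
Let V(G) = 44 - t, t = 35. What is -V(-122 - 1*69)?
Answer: -9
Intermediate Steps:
V(G) = 9 (V(G) = 44 - 1*35 = 44 - 35 = 9)
-V(-122 - 1*69) = -1*9 = -9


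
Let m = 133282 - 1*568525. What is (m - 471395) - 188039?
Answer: -1094677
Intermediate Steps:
m = -435243 (m = 133282 - 568525 = -435243)
(m - 471395) - 188039 = (-435243 - 471395) - 188039 = -906638 - 188039 = -1094677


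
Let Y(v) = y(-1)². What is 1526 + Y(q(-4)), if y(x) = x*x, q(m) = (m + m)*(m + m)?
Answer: 1527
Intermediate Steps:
q(m) = 4*m² (q(m) = (2*m)*(2*m) = 4*m²)
y(x) = x²
Y(v) = 1 (Y(v) = ((-1)²)² = 1² = 1)
1526 + Y(q(-4)) = 1526 + 1 = 1527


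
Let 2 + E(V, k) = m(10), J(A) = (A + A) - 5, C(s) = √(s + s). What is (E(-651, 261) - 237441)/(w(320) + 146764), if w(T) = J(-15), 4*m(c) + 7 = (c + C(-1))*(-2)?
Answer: -949799/586916 - I*√2/293458 ≈ -1.6183 - 4.8191e-6*I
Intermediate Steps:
C(s) = √2*√s (C(s) = √(2*s) = √2*√s)
m(c) = -7/4 - c/2 - I*√2/2 (m(c) = -7/4 + ((c + √2*√(-1))*(-2))/4 = -7/4 + ((c + √2*I)*(-2))/4 = -7/4 + ((c + I*√2)*(-2))/4 = -7/4 + (-2*c - 2*I*√2)/4 = -7/4 + (-c/2 - I*√2/2) = -7/4 - c/2 - I*√2/2)
J(A) = -5 + 2*A (J(A) = 2*A - 5 = -5 + 2*A)
E(V, k) = -35/4 - I*√2/2 (E(V, k) = -2 + (-7/4 - ½*10 - I*√2/2) = -2 + (-7/4 - 5 - I*√2/2) = -2 + (-27/4 - I*√2/2) = -35/4 - I*√2/2)
w(T) = -35 (w(T) = -5 + 2*(-15) = -5 - 30 = -35)
(E(-651, 261) - 237441)/(w(320) + 146764) = ((-35/4 - I*√2/2) - 237441)/(-35 + 146764) = (-949799/4 - I*√2/2)/146729 = (-949799/4 - I*√2/2)*(1/146729) = -949799/586916 - I*√2/293458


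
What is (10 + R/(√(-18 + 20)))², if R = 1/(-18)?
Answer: (360 - √2)²/1296 ≈ 99.216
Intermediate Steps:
R = -1/18 ≈ -0.055556
(10 + R/(√(-18 + 20)))² = (10 - 1/(18*√(-18 + 20)))² = (10 - √2/2/18)² = (10 - √2/36)²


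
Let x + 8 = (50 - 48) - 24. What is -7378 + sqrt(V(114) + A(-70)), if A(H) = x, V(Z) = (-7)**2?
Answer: -7378 + sqrt(19) ≈ -7373.6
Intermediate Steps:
V(Z) = 49
x = -30 (x = -8 + ((50 - 48) - 24) = -8 + (2 - 24) = -8 - 22 = -30)
A(H) = -30
-7378 + sqrt(V(114) + A(-70)) = -7378 + sqrt(49 - 30) = -7378 + sqrt(19)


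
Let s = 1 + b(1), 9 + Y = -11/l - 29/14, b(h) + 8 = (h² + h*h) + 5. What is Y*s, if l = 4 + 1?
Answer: 0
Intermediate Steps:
b(h) = -3 + 2*h² (b(h) = -8 + ((h² + h*h) + 5) = -8 + ((h² + h²) + 5) = -8 + (2*h² + 5) = -8 + (5 + 2*h²) = -3 + 2*h²)
l = 5
Y = -929/70 (Y = -9 + (-11/5 - 29/14) = -9 - 299/70 = -929/70 ≈ -13.271)
s = 0 (s = 1 + (-3 + 2*1²) = 1 + (-3 + 2*1) = 1 + (-3 + 2) = 1 - 1 = 0)
Y*s = -929/70*0 = 0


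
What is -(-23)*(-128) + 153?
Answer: -2791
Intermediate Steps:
-(-23)*(-128) + 153 = -23*128 + 153 = -2944 + 153 = -2791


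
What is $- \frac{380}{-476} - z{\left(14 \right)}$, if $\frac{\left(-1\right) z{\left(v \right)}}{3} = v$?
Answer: $\frac{5093}{119} \approx 42.798$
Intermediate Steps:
$z{\left(v \right)} = - 3 v$
$- \frac{380}{-476} - z{\left(14 \right)} = - \frac{380}{-476} - \left(-3\right) 14 = \left(-380\right) \left(- \frac{1}{476}\right) - -42 = \frac{95}{119} + 42 = \frac{5093}{119}$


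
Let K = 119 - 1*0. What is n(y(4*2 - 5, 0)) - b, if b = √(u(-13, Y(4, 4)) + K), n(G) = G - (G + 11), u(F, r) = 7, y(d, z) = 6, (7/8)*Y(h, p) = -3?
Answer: -11 - 3*√14 ≈ -22.225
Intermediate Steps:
Y(h, p) = -24/7 (Y(h, p) = (8/7)*(-3) = -24/7)
n(G) = -11 (n(G) = G - (11 + G) = G + (-11 - G) = -11)
K = 119 (K = 119 + 0 = 119)
b = 3*√14 (b = √(7 + 119) = √126 = 3*√14 ≈ 11.225)
n(y(4*2 - 5, 0)) - b = -11 - 3*√14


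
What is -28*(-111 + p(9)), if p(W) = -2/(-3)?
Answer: 9268/3 ≈ 3089.3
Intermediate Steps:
p(W) = 2/3 (p(W) = -2*(-1/3) = 2/3)
-28*(-111 + p(9)) = -28*(-111 + 2/3) = -28*(-331/3) = 9268/3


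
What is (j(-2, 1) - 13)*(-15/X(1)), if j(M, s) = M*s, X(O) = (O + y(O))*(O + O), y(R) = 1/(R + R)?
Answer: 75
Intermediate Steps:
y(R) = 1/(2*R)
X(O) = 2*O*(O + 1/(2*O)) (X(O) = (O + 1/(2*O))*(O + O) = (O + 1/(2*O))*(2*O) = 2*O*(O + 1/(2*O)))
(j(-2, 1) - 13)*(-15/X(1)) = (-2*1 - 13)*(-15/(1 + 2*1**2)) = (-2 - 13)*(-15/(1 + 2*1)) = -(-225)/(1 + 2) = -(-225)/3 = -15*(-5) = 75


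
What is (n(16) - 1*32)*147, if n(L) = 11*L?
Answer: 21168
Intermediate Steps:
(n(16) - 1*32)*147 = (11*16 - 1*32)*147 = (176 - 32)*147 = 144*147 = 21168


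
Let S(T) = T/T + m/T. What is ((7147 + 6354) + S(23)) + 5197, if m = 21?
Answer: 430098/23 ≈ 18700.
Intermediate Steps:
S(T) = 1 + 21/T (S(T) = T/T + 21/T = 1 + 21/T)
((7147 + 6354) + S(23)) + 5197 = ((7147 + 6354) + (21 + 23)/23) + 5197 = (13501 + (1/23)*44) + 5197 = (13501 + 44/23) + 5197 = 310567/23 + 5197 = 430098/23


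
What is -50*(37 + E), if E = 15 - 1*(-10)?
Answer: -3100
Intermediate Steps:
E = 25 (E = 15 + 10 = 25)
-50*(37 + E) = -50*(37 + 25) = -50*62 = -3100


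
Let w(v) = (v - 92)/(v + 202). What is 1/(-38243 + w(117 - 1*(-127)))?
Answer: -223/8528113 ≈ -2.6149e-5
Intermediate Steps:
w(v) = (-92 + v)/(202 + v)
1/(-38243 + w(117 - 1*(-127))) = 1/(-38243 + (-92 + (117 - 1*(-127)))/(202 + (117 - 1*(-127)))) = 1/(-38243 + (-92 + (117 + 127))/(202 + (117 + 127))) = 1/(-38243 + (-92 + 244)/(202 + 244)) = 1/(-38243 + 152/446) = 1/(-38243 + (1/446)*152) = 1/(-38243 + 76/223) = 1/(-8528113/223) = -223/8528113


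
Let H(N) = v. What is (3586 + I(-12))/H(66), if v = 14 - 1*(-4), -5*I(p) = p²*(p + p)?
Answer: 10693/45 ≈ 237.62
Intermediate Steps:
I(p) = -2*p³/5 (I(p) = -p²*(p + p)/5 = -p²*2*p/5 = -2*p³/5)
v = 18 (v = 14 + 4 = 18)
H(N) = 18
(3586 + I(-12))/H(66) = (3586 - ⅖*(-12)³)/18 = (3586 - ⅖*(-1728))*(1/18) = (3586 + 3456/5)*(1/18) = (21386/5)*(1/18) = 10693/45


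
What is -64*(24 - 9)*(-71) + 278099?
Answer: 346259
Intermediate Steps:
-64*(24 - 9)*(-71) + 278099 = -64*15*(-71) + 278099 = -960*(-71) + 278099 = 68160 + 278099 = 346259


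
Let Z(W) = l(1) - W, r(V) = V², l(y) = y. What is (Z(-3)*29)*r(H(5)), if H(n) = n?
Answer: 2900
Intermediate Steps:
Z(W) = 1 - W
(Z(-3)*29)*r(H(5)) = ((1 - 1*(-3))*29)*5² = ((1 + 3)*29)*25 = (4*29)*25 = 116*25 = 2900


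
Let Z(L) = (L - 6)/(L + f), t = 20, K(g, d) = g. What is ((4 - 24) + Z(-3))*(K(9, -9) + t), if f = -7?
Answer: -5539/10 ≈ -553.90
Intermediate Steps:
Z(L) = (-6 + L)/(-7 + L) (Z(L) = (L - 6)/(L - 7) = (-6 + L)/(-7 + L))
((4 - 24) + Z(-3))*(K(9, -9) + t) = ((4 - 24) + (-6 - 3)/(-7 - 3))*(9 + 20) = (-20 - 9/(-10))*29 = (-20 - ⅒*(-9))*29 = (-20 + 9/10)*29 = -191/10*29 = -5539/10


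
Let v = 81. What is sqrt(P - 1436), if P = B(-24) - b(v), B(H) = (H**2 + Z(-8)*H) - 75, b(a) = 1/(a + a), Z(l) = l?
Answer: I*sqrt(240734)/18 ≈ 27.258*I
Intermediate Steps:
b(a) = 1/(2*a)
B(H) = -75 + H**2 - 8*H (B(H) = (H**2 - 8*H) - 75 = -75 + H**2 - 8*H)
P = 112265/162 (P = (-75 + (-24)**2 - 8*(-24)) - 1/(2*81) = (-75 + 576 + 192) - 1/(2*81) = 693 - 1*1/162 = 693 - 1/162 = 112265/162 ≈ 692.99)
sqrt(P - 1436) = sqrt(112265/162 - 1436) = sqrt(-120367/162) = I*sqrt(240734)/18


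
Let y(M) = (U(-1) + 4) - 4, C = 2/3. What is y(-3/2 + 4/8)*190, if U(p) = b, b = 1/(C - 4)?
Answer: -57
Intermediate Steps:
C = ⅔ (C = 2*(⅓) = ⅔ ≈ 0.66667)
b = -3/10 (b = 1/(⅔ - 4) = 1/(-10/3) = -3/10 ≈ -0.30000)
U(p) = -3/10
y(M) = -3/10 (y(M) = (-3/10 + 4) - 4 = 37/10 - 4 = -3/10)
y(-3/2 + 4/8)*190 = -3/10*190 = -57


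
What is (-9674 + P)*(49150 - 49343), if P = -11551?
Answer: 4096425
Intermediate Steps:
(-9674 + P)*(49150 - 49343) = (-9674 - 11551)*(49150 - 49343) = -21225*(-193) = 4096425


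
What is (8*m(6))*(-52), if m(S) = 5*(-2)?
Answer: 4160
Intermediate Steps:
m(S) = -10
(8*m(6))*(-52) = (8*(-10))*(-52) = -80*(-52) = 4160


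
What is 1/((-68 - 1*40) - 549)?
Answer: -1/657 ≈ -0.0015221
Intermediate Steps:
1/((-68 - 1*40) - 549) = 1/((-68 - 40) - 549) = 1/(-108 - 549) = 1/(-657) = -1/657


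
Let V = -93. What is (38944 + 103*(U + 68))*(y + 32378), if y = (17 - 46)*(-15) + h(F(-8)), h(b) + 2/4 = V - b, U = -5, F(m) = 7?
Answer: 2972454025/2 ≈ 1.4862e+9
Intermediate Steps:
h(b) = -187/2 - b (h(b) = -½ + (-93 - b) = -187/2 - b)
y = 669/2 (y = (17 - 46)*(-15) + (-187/2 - 1*7) = -29*(-15) + (-187/2 - 7) = 435 - 201/2 = 669/2 ≈ 334.50)
(38944 + 103*(U + 68))*(y + 32378) = (38944 + 103*(-5 + 68))*(669/2 + 32378) = (38944 + 103*63)*(65425/2) = (38944 + 6489)*(65425/2) = 45433*(65425/2) = 2972454025/2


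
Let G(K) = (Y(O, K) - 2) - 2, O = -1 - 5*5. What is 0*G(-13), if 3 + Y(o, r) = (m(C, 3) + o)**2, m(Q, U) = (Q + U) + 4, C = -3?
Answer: 0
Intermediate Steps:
m(Q, U) = 4 + Q + U
O = -26 (O = -1 - 25 = -26)
Y(o, r) = -3 + (4 + o)**2 (Y(o, r) = -3 + ((4 - 3 + 3) + o)**2 = -3 + (4 + o)**2)
G(K) = 477 (G(K) = ((-3 + (4 - 26)**2) - 2) - 2 = ((-3 + (-22)**2) - 2) - 2 = ((-3 + 484) - 2) - 2 = (481 - 2) - 2 = 479 - 2 = 477)
0*G(-13) = 0*477 = 0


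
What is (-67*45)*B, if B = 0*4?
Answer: 0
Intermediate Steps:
B = 0
(-67*45)*B = -67*45*0 = -3015*0 = 0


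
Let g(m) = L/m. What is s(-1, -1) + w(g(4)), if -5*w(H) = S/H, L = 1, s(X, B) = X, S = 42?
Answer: -173/5 ≈ -34.600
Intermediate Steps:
g(m) = 1/m
w(H) = -42/(5*H)
s(-1, -1) + w(g(4)) = -1 - 42/(5*(1/4)) = -1 - 42/(5*¼) = -1 - 42/5*4 = -1 - 168/5 = -173/5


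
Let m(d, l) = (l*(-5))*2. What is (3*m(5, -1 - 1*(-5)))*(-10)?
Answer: 1200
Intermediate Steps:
m(d, l) = -10*l (m(d, l) = -5*l*2 = -10*l)
(3*m(5, -1 - 1*(-5)))*(-10) = (3*(-10*(-1 - 1*(-5))))*(-10) = (3*(-10*(-1 + 5)))*(-10) = (3*(-10*4))*(-10) = (3*(-40))*(-10) = -120*(-10) = 1200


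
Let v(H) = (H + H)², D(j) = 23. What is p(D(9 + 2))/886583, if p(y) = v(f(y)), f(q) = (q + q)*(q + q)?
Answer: 17909824/886583 ≈ 20.201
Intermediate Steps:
f(q) = 4*q² (f(q) = (2*q)*(2*q) = 4*q²)
v(H) = 4*H² (v(H) = (2*H)² = 4*H²)
p(y) = 64*y⁴ (p(y) = 4*(4*y²)² = 4*(16*y⁴) = 64*y⁴)
p(D(9 + 2))/886583 = (64*23⁴)/886583 = (64*279841)*(1/886583) = 17909824*(1/886583) = 17909824/886583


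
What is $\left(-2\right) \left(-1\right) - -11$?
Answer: $13$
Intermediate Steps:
$\left(-2\right) \left(-1\right) - -11 = 2 + 11 = 13$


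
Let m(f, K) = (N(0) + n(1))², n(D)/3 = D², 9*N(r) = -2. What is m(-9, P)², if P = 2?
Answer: 390625/6561 ≈ 59.537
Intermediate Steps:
N(r) = -2/9 (N(r) = (⅑)*(-2) = -2/9)
n(D) = 3*D²
m(f, K) = 625/81 (m(f, K) = (-2/9 + 3*1²)² = (-2/9 + 3*1)² = (-2/9 + 3)² = (25/9)² = 625/81)
m(-9, P)² = (625/81)² = 390625/6561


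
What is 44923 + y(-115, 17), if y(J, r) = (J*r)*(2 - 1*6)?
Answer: 52743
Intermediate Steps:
y(J, r) = -4*J*r (y(J, r) = (J*r)*(2 - 6) = (J*r)*(-4) = -4*J*r)
44923 + y(-115, 17) = 44923 - 4*(-115)*17 = 44923 + 7820 = 52743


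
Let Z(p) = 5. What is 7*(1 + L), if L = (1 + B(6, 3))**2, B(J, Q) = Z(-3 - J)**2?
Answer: 4739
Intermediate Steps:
B(J, Q) = 25 (B(J, Q) = 5**2 = 25)
L = 676 (L = (1 + 25)**2 = 26**2 = 676)
7*(1 + L) = 7*(1 + 676) = 7*677 = 4739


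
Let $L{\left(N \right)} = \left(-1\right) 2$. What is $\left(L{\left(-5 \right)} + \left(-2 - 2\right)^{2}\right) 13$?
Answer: $182$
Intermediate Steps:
$L{\left(N \right)} = -2$
$\left(L{\left(-5 \right)} + \left(-2 - 2\right)^{2}\right) 13 = \left(-2 + \left(-2 - 2\right)^{2}\right) 13 = \left(-2 + \left(-4\right)^{2}\right) 13 = \left(-2 + 16\right) 13 = 14 \cdot 13 = 182$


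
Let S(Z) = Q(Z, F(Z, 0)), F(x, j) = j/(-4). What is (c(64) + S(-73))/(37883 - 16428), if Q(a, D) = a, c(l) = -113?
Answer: -186/21455 ≈ -0.0086693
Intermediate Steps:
F(x, j) = -j/4 (F(x, j) = j*(-1/4) = -j/4)
S(Z) = Z
(c(64) + S(-73))/(37883 - 16428) = (-113 - 73)/(37883 - 16428) = -186/21455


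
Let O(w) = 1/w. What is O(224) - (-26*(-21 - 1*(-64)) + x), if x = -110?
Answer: 275073/224 ≈ 1228.0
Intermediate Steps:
O(224) - (-26*(-21 - 1*(-64)) + x) = 1/224 - (-26*(-21 - 1*(-64)) - 110) = 1/224 - (-26*(-21 + 64) - 110) = 1/224 - (-26*43 - 110) = 1/224 - (-1118 - 110) = 1/224 - 1*(-1228) = 1/224 + 1228 = 275073/224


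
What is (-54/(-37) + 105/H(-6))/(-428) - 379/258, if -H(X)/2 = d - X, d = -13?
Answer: -6087371/4085688 ≈ -1.4899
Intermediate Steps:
H(X) = 26 + 2*X (H(X) = -2*(-13 - X) = 26 + 2*X)
(-54/(-37) + 105/H(-6))/(-428) - 379/258 = (-54/(-37) + 105/(26 + 2*(-6)))/(-428) - 379/258 = (-54*(-1/37) + 105/(26 - 12))*(-1/428) - 379*1/258 = (54/37 + 105/14)*(-1/428) - 379/258 = (54/37 + 105*(1/14))*(-1/428) - 379/258 = (54/37 + 15/2)*(-1/428) - 379/258 = (663/74)*(-1/428) - 379/258 = -663/31672 - 379/258 = -6087371/4085688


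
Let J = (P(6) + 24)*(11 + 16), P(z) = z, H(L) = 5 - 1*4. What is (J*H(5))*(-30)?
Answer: -24300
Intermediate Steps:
H(L) = 1 (H(L) = 5 - 4 = 1)
J = 810 (J = (6 + 24)*(11 + 16) = 30*27 = 810)
(J*H(5))*(-30) = (810*1)*(-30) = 810*(-30) = -24300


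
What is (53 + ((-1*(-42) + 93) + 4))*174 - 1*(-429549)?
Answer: 462957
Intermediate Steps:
(53 + ((-1*(-42) + 93) + 4))*174 - 1*(-429549) = (53 + ((42 + 93) + 4))*174 + 429549 = (53 + (135 + 4))*174 + 429549 = (53 + 139)*174 + 429549 = 192*174 + 429549 = 33408 + 429549 = 462957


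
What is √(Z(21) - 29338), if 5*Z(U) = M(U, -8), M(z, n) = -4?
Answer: I*√733470/5 ≈ 171.29*I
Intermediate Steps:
Z(U) = -⅘ (Z(U) = (⅕)*(-4) = -⅘)
√(Z(21) - 29338) = √(-⅘ - 29338) = √(-146694/5) = I*√733470/5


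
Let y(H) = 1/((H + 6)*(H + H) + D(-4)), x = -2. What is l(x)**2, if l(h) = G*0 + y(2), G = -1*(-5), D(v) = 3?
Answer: 1/1225 ≈ 0.00081633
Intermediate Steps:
G = 5
y(H) = 1/(3 + 2*H*(6 + H)) (y(H) = 1/((H + 6)*(H + H) + 3) = 1/((6 + H)*(2*H) + 3) = 1/(2*H*(6 + H) + 3) = 1/(3 + 2*H*(6 + H)))
l(h) = 1/35 (l(h) = 5*0 + 1/(3 + 2*2**2 + 12*2) = 0 + 1/(3 + 2*4 + 24) = 0 + 1/(3 + 8 + 24) = 0 + 1/35 = 1/35)
l(x)**2 = (1/35)**2 = 1/1225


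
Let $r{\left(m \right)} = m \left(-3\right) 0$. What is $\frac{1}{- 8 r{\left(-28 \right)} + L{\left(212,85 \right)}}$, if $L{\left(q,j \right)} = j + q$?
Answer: $\frac{1}{297} \approx 0.003367$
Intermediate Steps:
$r{\left(m \right)} = 0$ ($r{\left(m \right)} = - 3 m 0 = 0$)
$\frac{1}{- 8 r{\left(-28 \right)} + L{\left(212,85 \right)}} = \frac{1}{\left(-8\right) 0 + \left(85 + 212\right)} = \frac{1}{0 + 297} = \frac{1}{297}$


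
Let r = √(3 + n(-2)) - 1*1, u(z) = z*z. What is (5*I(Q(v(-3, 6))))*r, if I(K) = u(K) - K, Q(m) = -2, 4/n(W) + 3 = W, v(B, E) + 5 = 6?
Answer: -30 + 6*√55 ≈ 14.497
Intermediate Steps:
v(B, E) = 1 (v(B, E) = -5 + 6 = 1)
n(W) = 4/(-3 + W)
u(z) = z²
I(K) = K² - K
r = -1 + √55/5 (r = √(3 + 4/(-3 - 2)) - 1*1 = √(3 + 4/(-5)) - 1 = √(3 + 4*(-⅕)) - 1 = √(3 - ⅘) - 1 = √(11/5) - 1 = √55/5 - 1 = -1 + √55/5 ≈ 0.48324)
(5*I(Q(v(-3, 6))))*r = (5*(-2*(-1 - 2)))*(-1 + √55/5) = (5*(-2*(-3)))*(-1 + √55/5) = (5*6)*(-1 + √55/5) = 30*(-1 + √55/5) = -30 + 6*√55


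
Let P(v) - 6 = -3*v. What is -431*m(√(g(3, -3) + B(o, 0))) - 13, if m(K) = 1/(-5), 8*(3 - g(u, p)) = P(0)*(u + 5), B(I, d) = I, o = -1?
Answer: 366/5 ≈ 73.200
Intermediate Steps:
P(v) = 6 - 3*v
g(u, p) = -¾ - 3*u/4 (g(u, p) = 3 - (6 - 3*0)*(u + 5)/8 = 3 - (6 + 0)*(5 + u)/8 = 3 - 3*(5 + u)/4 = 3 - (30 + 6*u)/8 = 3 + (-15/4 - 3*u/4) = -¾ - 3*u/4)
m(K) = -⅕
-431*m(√(g(3, -3) + B(o, 0))) - 13 = -431*(-⅕) - 13 = 431/5 - 13 = 366/5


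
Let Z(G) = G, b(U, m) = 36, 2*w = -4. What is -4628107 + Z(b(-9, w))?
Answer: -4628071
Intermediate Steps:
w = -2 (w = (½)*(-4) = -2)
-4628107 + Z(b(-9, w)) = -4628107 + 36 = -4628071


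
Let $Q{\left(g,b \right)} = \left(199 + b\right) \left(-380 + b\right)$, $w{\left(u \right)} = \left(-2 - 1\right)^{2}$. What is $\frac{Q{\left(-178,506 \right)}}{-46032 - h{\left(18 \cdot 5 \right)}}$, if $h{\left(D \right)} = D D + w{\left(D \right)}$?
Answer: $- \frac{29610}{18047} \approx -1.6407$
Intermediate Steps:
$w{\left(u \right)} = 9$ ($w{\left(u \right)} = \left(-3\right)^{2} = 9$)
$Q{\left(g,b \right)} = \left(-380 + b\right) \left(199 + b\right)$
$h{\left(D \right)} = 9 + D^{2}$ ($h{\left(D \right)} = D D + 9 = D^{2} + 9 = 9 + D^{2}$)
$\frac{Q{\left(-178,506 \right)}}{-46032 - h{\left(18 \cdot 5 \right)}} = \frac{-75620 + 506^{2} - 91586}{-46032 - \left(9 + \left(18 \cdot 5\right)^{2}\right)} = \frac{-75620 + 256036 - 91586}{-46032 - \left(9 + 90^{2}\right)} = \frac{88830}{-46032 - \left(9 + 8100\right)} = \frac{88830}{-46032 - 8109} = \frac{88830}{-54141} = 88830 \left(- \frac{1}{54141}\right) = - \frac{29610}{18047}$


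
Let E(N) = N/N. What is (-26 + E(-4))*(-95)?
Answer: 2375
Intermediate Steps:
E(N) = 1
(-26 + E(-4))*(-95) = (-26 + 1)*(-95) = -25*(-95) = 2375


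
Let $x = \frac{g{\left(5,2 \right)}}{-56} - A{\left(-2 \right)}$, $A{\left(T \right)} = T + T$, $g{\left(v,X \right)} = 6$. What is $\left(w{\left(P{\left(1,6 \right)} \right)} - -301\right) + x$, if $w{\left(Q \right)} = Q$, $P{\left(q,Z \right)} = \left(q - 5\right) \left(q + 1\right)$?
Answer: $\frac{8313}{28} \approx 296.89$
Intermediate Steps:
$P{\left(q,Z \right)} = \left(1 + q\right) \left(-5 + q\right)$ ($P{\left(q,Z \right)} = \left(-5 + q\right) \left(1 + q\right) = \left(1 + q\right) \left(-5 + q\right)$)
$A{\left(T \right)} = 2 T$
$x = \frac{109}{28}$ ($x = \frac{6}{-56} - 2 \left(-2\right) = 6 \left(- \frac{1}{56}\right) - -4 = - \frac{3}{28} + 4 = \frac{109}{28} \approx 3.8929$)
$\left(w{\left(P{\left(1,6 \right)} \right)} - -301\right) + x = \left(\left(-5 + 1^{2} - 4\right) - -301\right) + \frac{109}{28} = \left(\left(-5 + 1 - 4\right) + 301\right) + \frac{109}{28} = \left(-8 + 301\right) + \frac{109}{28} = 293 + \frac{109}{28} = \frac{8313}{28}$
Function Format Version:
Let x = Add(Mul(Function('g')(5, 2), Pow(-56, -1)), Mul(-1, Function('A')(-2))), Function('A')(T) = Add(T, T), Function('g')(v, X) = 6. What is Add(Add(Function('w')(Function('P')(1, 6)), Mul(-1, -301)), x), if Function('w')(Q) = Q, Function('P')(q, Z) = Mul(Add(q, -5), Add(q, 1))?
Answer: Rational(8313, 28) ≈ 296.89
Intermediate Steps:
Function('P')(q, Z) = Mul(Add(1, q), Add(-5, q)) (Function('P')(q, Z) = Mul(Add(-5, q), Add(1, q)) = Mul(Add(1, q), Add(-5, q)))
Function('A')(T) = Mul(2, T)
x = Rational(109, 28) (x = Add(Mul(6, Pow(-56, -1)), Mul(-1, Mul(2, -2))) = Add(Mul(6, Rational(-1, 56)), Mul(-1, -4)) = Add(Rational(-3, 28), 4) = Rational(109, 28) ≈ 3.8929)
Add(Add(Function('w')(Function('P')(1, 6)), Mul(-1, -301)), x) = Add(Add(Add(-5, Pow(1, 2), Mul(-4, 1)), Mul(-1, -301)), Rational(109, 28)) = Add(Add(Add(-5, 1, -4), 301), Rational(109, 28)) = Add(Add(-8, 301), Rational(109, 28)) = Add(293, Rational(109, 28)) = Rational(8313, 28)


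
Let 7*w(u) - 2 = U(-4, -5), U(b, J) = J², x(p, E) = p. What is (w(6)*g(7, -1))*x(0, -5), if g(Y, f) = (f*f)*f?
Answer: 0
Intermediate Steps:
w(u) = 27/7 (w(u) = 2/7 + (⅐)*(-5)² = 2/7 + (⅐)*25 = 2/7 + 25/7 = 27/7)
g(Y, f) = f³ (g(Y, f) = f²*f = f³)
(w(6)*g(7, -1))*x(0, -5) = ((27/7)*(-1)³)*0 = ((27/7)*(-1))*0 = -27/7*0 = 0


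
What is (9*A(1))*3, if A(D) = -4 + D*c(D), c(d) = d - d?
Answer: -108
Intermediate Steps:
c(d) = 0
A(D) = -4 (A(D) = -4 + D*0 = -4 + 0 = -4)
(9*A(1))*3 = (9*(-4))*3 = -36*3 = -108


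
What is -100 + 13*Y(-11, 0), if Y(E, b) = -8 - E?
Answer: -61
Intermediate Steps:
-100 + 13*Y(-11, 0) = -100 + 13*(-8 - 1*(-11)) = -100 + 13*(-8 + 11) = -100 + 13*3 = -100 + 39 = -61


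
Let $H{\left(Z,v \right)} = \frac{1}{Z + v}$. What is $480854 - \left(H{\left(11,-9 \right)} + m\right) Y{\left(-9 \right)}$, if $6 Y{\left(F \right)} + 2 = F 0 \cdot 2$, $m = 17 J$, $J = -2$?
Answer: $\frac{2885057}{6} \approx 4.8084 \cdot 10^{5}$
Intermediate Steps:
$m = -34$ ($m = 17 \left(-2\right) = -34$)
$Y{\left(F \right)} = - \frac{1}{3}$ ($Y{\left(F \right)} = - \frac{1}{3} + \frac{F 0 \cdot 2}{6} = - \frac{1}{3} + \frac{0 \cdot 2}{6} = - \frac{1}{3} + \frac{1}{6} \cdot 0 = - \frac{1}{3} + 0 = - \frac{1}{3}$)
$480854 - \left(H{\left(11,-9 \right)} + m\right) Y{\left(-9 \right)} = 480854 - \left(\frac{1}{11 - 9} - 34\right) \left(- \frac{1}{3}\right) = 480854 - \left(\frac{1}{2} - 34\right) \left(- \frac{1}{3}\right) = 480854 - \left(- \frac{67}{2}\right) \left(- \frac{1}{3}\right) = 480854 - \frac{67}{6} = \frac{2885057}{6}$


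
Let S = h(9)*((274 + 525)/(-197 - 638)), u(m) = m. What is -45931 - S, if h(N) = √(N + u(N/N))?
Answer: -45931 + 799*√10/835 ≈ -45928.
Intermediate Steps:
h(N) = √(1 + N) (h(N) = √(N + N/N) = √(N + 1) = √(1 + N))
S = -799*√10/835 (S = √(1 + 9)*((274 + 525)/(-197 - 638)) = √10*(799/(-835)) = √10*(799*(-1/835)) = √10*(-799/835) = -799*√10/835 ≈ -3.0259)
-45931 - S = -45931 - (-799)*√10/835 = -45931 + 799*√10/835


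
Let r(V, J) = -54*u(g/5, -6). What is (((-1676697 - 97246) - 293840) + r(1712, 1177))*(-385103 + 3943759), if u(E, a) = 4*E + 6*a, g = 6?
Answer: -36762663780096/5 ≈ -7.3525e+12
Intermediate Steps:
r(V, J) = 8424/5 (r(V, J) = -54*(4*(6/5) + 6*(-6)) = -54*(4*(6*(⅕)) - 36) = -54*(4*(6/5) - 36) = -54*(24/5 - 36) = -54*(-156/5) = 8424/5)
(((-1676697 - 97246) - 293840) + r(1712, 1177))*(-385103 + 3943759) = (((-1676697 - 97246) - 293840) + 8424/5)*(-385103 + 3943759) = ((-1773943 - 293840) + 8424/5)*3558656 = (-2067783 + 8424/5)*3558656 = -10330491/5*3558656 = -36762663780096/5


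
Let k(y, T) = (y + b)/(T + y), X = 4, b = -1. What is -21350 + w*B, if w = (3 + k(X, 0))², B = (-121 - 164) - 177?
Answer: -222775/8 ≈ -27847.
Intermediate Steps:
k(y, T) = (-1 + y)/(T + y) (k(y, T) = (y - 1)/(T + y) = (-1 + y)/(T + y))
B = -462 (B = -285 - 177 = -462)
w = 225/16 (w = (3 + (-1 + 4)/(0 + 4))² = (3 + 3/4)² = (3 + (¼)*3)² = (3 + ¾)² = (15/4)² = 225/16 ≈ 14.063)
-21350 + w*B = -21350 + (225/16)*(-462) = -21350 - 51975/8 = -222775/8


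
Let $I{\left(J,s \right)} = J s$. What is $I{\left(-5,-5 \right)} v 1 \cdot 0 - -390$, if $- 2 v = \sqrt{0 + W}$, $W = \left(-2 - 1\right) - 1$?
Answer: $390$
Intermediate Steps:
$W = -4$ ($W = -3 - 1 = -4$)
$v = - i$ ($v = - \frac{\sqrt{0 - 4}}{2} = - \frac{\sqrt{-4}}{2} = - \frac{2 i}{2} = - i \approx - 1.0 i$)
$I{\left(-5,-5 \right)} v 1 \cdot 0 - -390 = \left(-5\right) \left(-5\right) \left(- i\right) 1 \cdot 0 - -390 = 25 \left(- i\right) 0 + 390 = - 25 i 0 + 390 = 0 + 390 = 390$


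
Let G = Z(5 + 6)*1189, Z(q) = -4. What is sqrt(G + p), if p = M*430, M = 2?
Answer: 2*I*sqrt(974) ≈ 62.418*I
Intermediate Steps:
p = 860 (p = 2*430 = 860)
G = -4756 (G = -4*1189 = -4756)
sqrt(G + p) = sqrt(-4756 + 860) = sqrt(-3896) = 2*I*sqrt(974)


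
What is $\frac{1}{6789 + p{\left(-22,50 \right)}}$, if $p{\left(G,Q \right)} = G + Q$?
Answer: $\frac{1}{6817} \approx 0.00014669$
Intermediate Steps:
$\frac{1}{6789 + p{\left(-22,50 \right)}} = \frac{1}{6789 + \left(-22 + 50\right)} = \frac{1}{6789 + 28} = \frac{1}{6817}$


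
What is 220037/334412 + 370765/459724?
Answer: 28143069371/19217152786 ≈ 1.4645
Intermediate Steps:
220037/334412 + 370765/459724 = 28143069371/19217152786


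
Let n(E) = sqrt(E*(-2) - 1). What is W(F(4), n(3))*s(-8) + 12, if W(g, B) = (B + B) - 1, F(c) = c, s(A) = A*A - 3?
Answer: -49 + 122*I*sqrt(7) ≈ -49.0 + 322.78*I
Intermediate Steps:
s(A) = -3 + A**2 (s(A) = A**2 - 3 = -3 + A**2)
n(E) = sqrt(-1 - 2*E) (n(E) = sqrt(-2*E - 1) = sqrt(-1 - 2*E))
W(g, B) = -1 + 2*B (W(g, B) = 2*B - 1 = -1 + 2*B)
W(F(4), n(3))*s(-8) + 12 = (-1 + 2*sqrt(-1 - 2*3))*(-3 + (-8)**2) + 12 = (-1 + 2*sqrt(-1 - 6))*(-3 + 64) + 12 = (-1 + 2*sqrt(-7))*61 + 12 = (-1 + 2*(I*sqrt(7)))*61 + 12 = (-1 + 2*I*sqrt(7))*61 + 12 = (-61 + 122*I*sqrt(7)) + 12 = -49 + 122*I*sqrt(7)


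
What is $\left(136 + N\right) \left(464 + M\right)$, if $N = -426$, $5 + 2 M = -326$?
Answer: $-86565$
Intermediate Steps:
$M = - \frac{331}{2}$ ($M = - \frac{5}{2} + \frac{1}{2} \left(-326\right) = - \frac{5}{2} - 163 = - \frac{331}{2} \approx -165.5$)
$\left(136 + N\right) \left(464 + M\right) = \left(136 - 426\right) \left(464 - \frac{331}{2}\right) = \left(-290\right) \frac{597}{2} = -86565$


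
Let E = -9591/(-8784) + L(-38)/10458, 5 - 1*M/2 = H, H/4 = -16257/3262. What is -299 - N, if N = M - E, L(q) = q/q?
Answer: -413548595357/1189116432 ≈ -347.78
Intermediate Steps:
H = -32514/1631 (H = 4*(-16257/3262) = -32514/1631 ≈ -19.935)
M = 81338/1631 (M = 10 - 2*(-32514/1631) = 10 + 65028/1631 = 81338/1631 ≈ 49.870)
L(q) = 1
E = 5572859/5103504 (E = -9591/(-8784) + 1/10458 = -9591*(-1/8784) + 1*(1/10458) = 3197/2928 + 1/10458 = 5572859/5103504 ≈ 1.0920)
N = 58002782189/1189116432 (N = 81338/1631 - 1*5572859/5103504 = 81338/1631 - 5572859/5103504 = 58002782189/1189116432 ≈ 48.778)
-299 - N = -299 - 1*58002782189/1189116432 = -299 - 58002782189/1189116432 = -413548595357/1189116432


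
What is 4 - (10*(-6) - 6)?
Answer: 70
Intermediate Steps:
4 - (10*(-6) - 6) = 4 - (-60 - 6) = 4 - 1*(-66) = 4 + 66 = 70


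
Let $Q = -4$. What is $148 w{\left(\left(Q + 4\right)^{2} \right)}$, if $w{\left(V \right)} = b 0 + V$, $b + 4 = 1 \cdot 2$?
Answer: $0$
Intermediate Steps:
$b = -2$ ($b = -4 + 1 \cdot 2 = -4 + 2 = -2$)
$w{\left(V \right)} = V$ ($w{\left(V \right)} = \left(-2\right) 0 + V = 0 + V = V$)
$148 w{\left(\left(Q + 4\right)^{2} \right)} = 148 \left(-4 + 4\right)^{2} = 148 \cdot 0^{2} = 148 \cdot 0 = 0$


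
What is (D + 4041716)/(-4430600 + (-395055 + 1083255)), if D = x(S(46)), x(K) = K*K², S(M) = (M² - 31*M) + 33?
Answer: -381974783/3742400 ≈ -102.07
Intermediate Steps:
S(M) = 33 + M² - 31*M
x(K) = K³
D = 377933067 (D = (33 + 46² - 31*46)³ = (33 + 2116 - 1426)³ = 723³ = 377933067)
(D + 4041716)/(-4430600 + (-395055 + 1083255)) = (377933067 + 4041716)/(-4430600 + (-395055 + 1083255)) = 381974783/(-4430600 + 688200) = 381974783/(-3742400) = 381974783*(-1/3742400) = -381974783/3742400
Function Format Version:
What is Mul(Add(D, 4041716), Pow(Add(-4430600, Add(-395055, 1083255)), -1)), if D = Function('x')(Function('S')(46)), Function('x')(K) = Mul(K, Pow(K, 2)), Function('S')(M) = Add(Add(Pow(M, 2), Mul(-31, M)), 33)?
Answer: Rational(-381974783, 3742400) ≈ -102.07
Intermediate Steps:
Function('S')(M) = Add(33, Pow(M, 2), Mul(-31, M))
Function('x')(K) = Pow(K, 3)
D = 377933067 (D = Pow(Add(33, Pow(46, 2), Mul(-31, 46)), 3) = Pow(Add(33, 2116, -1426), 3) = Pow(723, 3) = 377933067)
Mul(Add(D, 4041716), Pow(Add(-4430600, Add(-395055, 1083255)), -1)) = Mul(Add(377933067, 4041716), Pow(Add(-4430600, Add(-395055, 1083255)), -1)) = Mul(381974783, Pow(Add(-4430600, 688200), -1)) = Mul(381974783, Pow(-3742400, -1)) = Mul(381974783, Rational(-1, 3742400)) = Rational(-381974783, 3742400)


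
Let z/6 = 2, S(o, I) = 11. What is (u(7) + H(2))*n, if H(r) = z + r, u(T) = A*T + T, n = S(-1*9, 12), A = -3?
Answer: 0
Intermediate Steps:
z = 12 (z = 6*2 = 12)
n = 11
u(T) = -2*T (u(T) = -3*T + T = -2*T)
H(r) = 12 + r
(u(7) + H(2))*n = (-2*7 + (12 + 2))*11 = (-14 + 14)*11 = 0*11 = 0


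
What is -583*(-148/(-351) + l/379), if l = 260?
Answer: -85906216/133029 ≈ -645.77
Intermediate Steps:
-583*(-148/(-351) + l/379) = -583*(-148/(-351) + 260/379) = -583*(-148*(-1/351) + 260*(1/379)) = -583*(148/351 + 260/379) = -583*147352/133029 = -85906216/133029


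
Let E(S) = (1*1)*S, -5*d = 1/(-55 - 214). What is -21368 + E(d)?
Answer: -28739959/1345 ≈ -21368.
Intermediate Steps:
d = 1/1345 (d = -1/(5*(-55 - 214)) = -⅕/(-269) = -⅕*(-1/269) = 1/1345 ≈ 0.00074349)
E(S) = S (E(S) = 1*S = S)
-21368 + E(d) = -21368 + 1/1345 = -28739959/1345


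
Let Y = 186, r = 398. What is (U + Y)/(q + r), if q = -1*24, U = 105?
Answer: 291/374 ≈ 0.77808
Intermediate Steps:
q = -24
(U + Y)/(q + r) = (105 + 186)/(-24 + 398) = 291/374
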